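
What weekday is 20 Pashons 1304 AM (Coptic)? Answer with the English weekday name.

In the Gregorian calendar this is 25 May 1588 (JDN 2301210).
JDN 2301210 mod 7 = 2, and JDN 0 was a Monday, so this is a Wednesday.

Wednesday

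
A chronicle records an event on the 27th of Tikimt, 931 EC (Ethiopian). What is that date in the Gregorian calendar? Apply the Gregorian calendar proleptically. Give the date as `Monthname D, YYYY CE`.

Julian Day Number of the source date = 2063959.
Converting JDN 2063959 to the Gregorian calendar gives 29 October 938 CE.

October 29, 938 CE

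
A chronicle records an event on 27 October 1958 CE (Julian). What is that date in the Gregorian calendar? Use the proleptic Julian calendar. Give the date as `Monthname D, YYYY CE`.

At this point the Julian calendar is 13 days behind the Gregorian.
27 October 1958 Julian + 13 days → 9 November 1958 Gregorian.

November 9, 1958 CE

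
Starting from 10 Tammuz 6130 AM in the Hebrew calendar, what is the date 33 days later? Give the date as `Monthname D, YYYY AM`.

Counting 33 days forward from JDN 2586870 reaches JDN 2586903, which is Av 14, 6130 AM.

Av 14, 6130 AM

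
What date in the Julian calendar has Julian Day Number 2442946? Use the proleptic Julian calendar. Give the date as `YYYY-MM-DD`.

1976-06-03

The Gregorian equivalent of JDN 2442946 is 16 June 1976.
In the Julian calendar that day is 1976-06-03.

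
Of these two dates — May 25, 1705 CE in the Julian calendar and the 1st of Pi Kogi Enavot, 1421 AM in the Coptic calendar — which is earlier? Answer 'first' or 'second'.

The two dates have Julian Day Numbers 2343954 and 2344045 respectively.
Since 2343954 < 2344045, the first date comes first.

first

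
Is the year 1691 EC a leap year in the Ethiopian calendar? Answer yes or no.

yes

1691 mod 4 = 3; in the Ethiopian calendar a year is leap when year mod 4 = 3, so it is a leap year.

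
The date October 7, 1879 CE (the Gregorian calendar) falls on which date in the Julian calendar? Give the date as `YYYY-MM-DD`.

1879-09-25

For dates in this range the Gregorian date is 12 days ahead of the Julian.
7 October 1879 Gregorian − 12 days → 25 September 1879 Julian.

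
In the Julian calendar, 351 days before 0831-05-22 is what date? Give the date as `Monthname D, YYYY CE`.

June 5, 830 CE

The starting date is JDN 2024722; 2024722 − 351 = 2024371.
JDN 2024371 corresponds to June 5, 830 CE.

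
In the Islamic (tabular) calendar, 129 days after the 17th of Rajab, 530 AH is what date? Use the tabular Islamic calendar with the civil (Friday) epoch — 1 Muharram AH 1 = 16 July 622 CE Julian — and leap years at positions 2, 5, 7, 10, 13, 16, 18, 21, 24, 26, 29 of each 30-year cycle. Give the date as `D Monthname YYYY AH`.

28 Dhu al-Qa'dah 530 AH

The starting date is JDN 2136093; 2136093 + 129 = 2136222.
JDN 2136222 corresponds to 28 Dhu al-Qa'dah 530 AH.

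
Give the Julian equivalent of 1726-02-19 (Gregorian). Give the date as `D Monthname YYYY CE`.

At this point the Julian calendar is 11 days behind the Gregorian.
19 February 1726 Gregorian − 11 days → 8 February 1726 Julian.

8 February 1726 CE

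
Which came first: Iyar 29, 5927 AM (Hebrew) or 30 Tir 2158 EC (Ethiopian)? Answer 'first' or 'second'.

The two dates have Julian Day Numbers 2512678 and 2512214 respectively.
Since 2512214 < 2512678, the second date comes first.

second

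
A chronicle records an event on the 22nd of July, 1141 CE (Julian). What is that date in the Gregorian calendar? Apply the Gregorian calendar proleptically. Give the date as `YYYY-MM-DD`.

1141-07-29

At this point the Julian calendar is 7 days behind the Gregorian.
22 July 1141 Julian + 7 days → 29 July 1141 Gregorian.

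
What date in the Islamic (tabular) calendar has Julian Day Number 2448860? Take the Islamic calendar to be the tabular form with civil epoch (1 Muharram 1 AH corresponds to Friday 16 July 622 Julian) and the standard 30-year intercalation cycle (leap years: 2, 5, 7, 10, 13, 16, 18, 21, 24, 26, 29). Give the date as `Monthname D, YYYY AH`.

Safar 25, 1413 AH

The Gregorian equivalent of JDN 2448860 is 25 August 1992.
In the tabular Islamic calendar that day is Safar 25, 1413 AH.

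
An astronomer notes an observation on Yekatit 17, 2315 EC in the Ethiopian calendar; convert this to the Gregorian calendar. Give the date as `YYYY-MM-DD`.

2323-02-27

Both dates share Julian Day Number 2569575; in the Gregorian calendar that is 27 February 2323 CE.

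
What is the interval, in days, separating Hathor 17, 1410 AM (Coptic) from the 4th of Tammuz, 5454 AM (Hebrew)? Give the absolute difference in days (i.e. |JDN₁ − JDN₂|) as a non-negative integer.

First date → JDN 2339743; second date → JDN 2339959.
The interval is |2339743 − 2339959| = 216 days.

216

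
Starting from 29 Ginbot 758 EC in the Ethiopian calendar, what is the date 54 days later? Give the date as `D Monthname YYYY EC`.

23 Hamle 758 EC

The starting date is JDN 2000983; 2000983 + 54 = 2001037.
JDN 2001037 corresponds to 23 Hamle 758 EC.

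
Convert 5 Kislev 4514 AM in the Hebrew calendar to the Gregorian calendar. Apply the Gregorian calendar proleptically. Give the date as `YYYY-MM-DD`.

Julian Day Number of the source date = 1996401.
Converting JDN 1996401 to the Gregorian calendar gives 10 November 753 CE.

0753-11-10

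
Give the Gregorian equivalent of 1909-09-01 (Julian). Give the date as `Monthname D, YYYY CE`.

The Julian–Gregorian offset here is 13 days (Julian trailing).
1 September 1909 Julian + 13 days → 14 September 1909 Gregorian.

September 14, 1909 CE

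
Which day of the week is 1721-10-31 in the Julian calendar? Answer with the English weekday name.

Tuesday

Equivalently 11 November 1721 Gregorian, JDN 2349957.
Since JDN mod 7 = 1 (0 = Monday), the day is Tuesday.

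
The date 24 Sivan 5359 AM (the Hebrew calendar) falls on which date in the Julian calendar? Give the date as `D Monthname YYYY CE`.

The source date corresponds to 17 June 1599 in the Gregorian calendar (JDN 2305250).
That day falls on 7 June 1599 CE in the Julian calendar.

7 June 1599 CE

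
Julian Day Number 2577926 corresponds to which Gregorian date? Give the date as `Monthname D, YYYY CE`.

January 8, 2346 CE

Counting from JDN 2299161 = 15 Oct 1582 gives an offset of 278765 days.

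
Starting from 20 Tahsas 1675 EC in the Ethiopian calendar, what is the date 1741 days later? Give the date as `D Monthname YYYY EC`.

24 Meskerem 1680 EC

Counting 1741 days forward from JDN 2335758 reaches JDN 2337499, which is 24 Meskerem 1680 EC.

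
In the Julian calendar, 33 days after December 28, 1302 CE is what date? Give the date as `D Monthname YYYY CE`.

30 January 1303 CE

Counting 33 days forward from JDN 2196975 reaches JDN 2197008, which is 30 January 1303 CE.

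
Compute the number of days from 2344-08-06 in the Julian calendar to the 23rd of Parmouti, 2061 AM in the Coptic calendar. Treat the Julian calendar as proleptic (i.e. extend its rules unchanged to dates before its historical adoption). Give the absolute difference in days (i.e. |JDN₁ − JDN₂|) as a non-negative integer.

255

First date → JDN 2577422; second date → JDN 2577677.
The interval is |2577422 − 2577677| = 255 days.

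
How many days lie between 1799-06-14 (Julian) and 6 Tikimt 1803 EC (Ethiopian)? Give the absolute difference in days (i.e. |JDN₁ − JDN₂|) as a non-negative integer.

4129

JDN of the first date = 2378307.
JDN of the second date = 2382436.
|2382436 − 2378307| = 4129.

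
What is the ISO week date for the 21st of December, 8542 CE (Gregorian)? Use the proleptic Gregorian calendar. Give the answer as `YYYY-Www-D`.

The weekday is Friday (ISO weekday 5).
That Friday belongs to ISO week 51 of ISO year 8542.

8542-W51-5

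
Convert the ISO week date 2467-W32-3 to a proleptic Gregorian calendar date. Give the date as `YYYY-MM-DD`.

ISO week 1 of 2467 is the week containing the first Thursday of 2467.
Week 32, day 3 (Wednesday) lands on 2467-08-10.

2467-08-10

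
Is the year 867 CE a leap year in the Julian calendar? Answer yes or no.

no

867 mod 4 = 3, so it is a common year in the Julian calendar.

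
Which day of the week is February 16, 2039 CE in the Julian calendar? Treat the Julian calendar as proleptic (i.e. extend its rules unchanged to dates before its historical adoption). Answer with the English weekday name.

In the Gregorian calendar this is 1 March 2039 (JDN 2465849).
JDN 2465849 mod 7 = 1, and JDN 0 was a Monday, so this is a Tuesday.

Tuesday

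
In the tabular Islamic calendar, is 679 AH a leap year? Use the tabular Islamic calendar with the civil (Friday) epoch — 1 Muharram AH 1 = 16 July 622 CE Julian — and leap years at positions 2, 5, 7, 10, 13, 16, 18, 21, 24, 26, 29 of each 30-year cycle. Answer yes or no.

no

Year 679 AH is year 19 of its 30-year cycle; leap positions are 2, 5, 7, 10, 13, 16, 18, 21, 24, 26, 29, so it is a common year (354 days).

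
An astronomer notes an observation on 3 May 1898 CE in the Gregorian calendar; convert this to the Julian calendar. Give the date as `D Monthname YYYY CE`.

The Julian–Gregorian offset here is 12 days (Julian trailing).
3 May 1898 Gregorian − 12 days → 21 April 1898 Julian.

21 April 1898 CE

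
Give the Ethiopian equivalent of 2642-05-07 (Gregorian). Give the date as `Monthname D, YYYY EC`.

Miyazya 24, 2634 EC

Julian Day Number of the source date = 2686157.
Converting JDN 2686157 to the Ethiopian calendar gives 24 Miyazya 2634 EC.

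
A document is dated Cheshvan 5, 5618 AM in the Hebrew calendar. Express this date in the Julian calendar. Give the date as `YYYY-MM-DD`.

1857-10-11

Julian Day Number of the source date = 2399611.
Converting JDN 2399611 to the Julian calendar gives 11 October 1857 CE.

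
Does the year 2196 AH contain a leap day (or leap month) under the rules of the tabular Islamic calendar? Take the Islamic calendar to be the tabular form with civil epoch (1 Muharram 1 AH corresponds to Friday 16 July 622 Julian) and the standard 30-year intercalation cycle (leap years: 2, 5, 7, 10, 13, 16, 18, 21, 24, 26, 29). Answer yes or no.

no

Year 2196 AH is year 6 of its 30-year cycle; leap positions are 2, 5, 7, 10, 13, 16, 18, 21, 24, 26, 29, so it is a common year (354 days).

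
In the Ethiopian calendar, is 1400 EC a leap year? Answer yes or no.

no

1400 mod 4 = 0; in the Ethiopian calendar a year is leap when year mod 4 = 3, so it is a common year.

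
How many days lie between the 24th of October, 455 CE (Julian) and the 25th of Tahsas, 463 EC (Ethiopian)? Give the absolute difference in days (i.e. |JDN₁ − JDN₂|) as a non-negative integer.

First date → JDN 1887543; second date → JDN 1893080.
The interval is |1887543 − 1893080| = 5537 days.

5537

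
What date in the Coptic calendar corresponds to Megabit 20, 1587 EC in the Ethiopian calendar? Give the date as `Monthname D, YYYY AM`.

Paremhat 20, 1311 AM

Julian Day Number of the source date = 2303706.
Converting JDN 2303706 to the Coptic calendar gives 20 Paremhat 1311 AM.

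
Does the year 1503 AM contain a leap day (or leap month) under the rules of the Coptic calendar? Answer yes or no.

yes

1503 mod 4 = 3; in the Coptic calendar a year is leap when year mod 4 = 3, so it is a leap year.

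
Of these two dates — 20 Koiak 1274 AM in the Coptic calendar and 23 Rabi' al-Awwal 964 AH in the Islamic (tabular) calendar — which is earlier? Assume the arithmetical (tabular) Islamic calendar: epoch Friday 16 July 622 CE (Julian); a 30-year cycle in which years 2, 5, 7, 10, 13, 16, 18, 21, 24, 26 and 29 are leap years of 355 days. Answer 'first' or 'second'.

second

The two dates have Julian Day Numbers 2290102 and 2289776 respectively.
Since 2289776 < 2290102, the second date comes first.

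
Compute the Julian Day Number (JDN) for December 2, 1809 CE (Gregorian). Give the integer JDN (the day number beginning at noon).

JDN 2451545 is 1 January 2000 CE (Gregorian); the target day is −69426 days from there, so JDN = 2382119.

2382119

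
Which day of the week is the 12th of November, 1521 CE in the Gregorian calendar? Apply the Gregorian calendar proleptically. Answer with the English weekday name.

2276909 ≡ 5 (mod 7); counting from Monday = 0 gives Saturday.

Saturday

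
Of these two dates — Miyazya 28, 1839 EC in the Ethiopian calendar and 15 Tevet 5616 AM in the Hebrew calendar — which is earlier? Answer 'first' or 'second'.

Converting both to JDN: 2395787 vs 2398942; the smaller is the first.

first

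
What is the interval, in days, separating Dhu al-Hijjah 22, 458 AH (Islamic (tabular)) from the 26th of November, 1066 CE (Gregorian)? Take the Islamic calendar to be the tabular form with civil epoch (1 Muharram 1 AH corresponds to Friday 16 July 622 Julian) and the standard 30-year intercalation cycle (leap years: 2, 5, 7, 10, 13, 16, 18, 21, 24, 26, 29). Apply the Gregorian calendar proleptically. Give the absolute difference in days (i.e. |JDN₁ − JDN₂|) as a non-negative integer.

First date → JDN 2110732; second date → JDN 2110738.
The interval is |2110732 − 2110738| = 6 days.

6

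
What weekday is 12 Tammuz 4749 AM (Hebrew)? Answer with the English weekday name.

This is JDN 2082459 (23 June 989 Gregorian).
2082459 ≡ 1 (mod 7); counting from Monday = 0 gives Tuesday.

Tuesday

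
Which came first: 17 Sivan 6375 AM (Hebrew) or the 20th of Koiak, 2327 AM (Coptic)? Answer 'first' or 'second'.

Converting both to JDN: 2676325 vs 2674710; the smaller is the second.

second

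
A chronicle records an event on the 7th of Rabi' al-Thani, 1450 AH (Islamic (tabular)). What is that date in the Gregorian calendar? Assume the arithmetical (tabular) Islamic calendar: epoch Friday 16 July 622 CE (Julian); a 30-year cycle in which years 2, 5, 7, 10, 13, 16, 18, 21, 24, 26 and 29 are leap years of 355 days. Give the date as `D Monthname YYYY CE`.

Both dates share Julian Day Number 2462012; in the Gregorian calendar that is 28 August 2028 CE.

28 August 2028 CE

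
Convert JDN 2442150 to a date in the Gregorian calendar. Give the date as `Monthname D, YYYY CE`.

JDN 2451545 is 1 Jan 2000; 2442150 is −9395 days from there.

April 12, 1974 CE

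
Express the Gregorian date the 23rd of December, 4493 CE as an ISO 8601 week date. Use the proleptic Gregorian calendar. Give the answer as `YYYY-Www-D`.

4493-W52-3

The weekday is Wednesday (ISO weekday 3).
That Wednesday belongs to ISO week 52 of ISO year 4493.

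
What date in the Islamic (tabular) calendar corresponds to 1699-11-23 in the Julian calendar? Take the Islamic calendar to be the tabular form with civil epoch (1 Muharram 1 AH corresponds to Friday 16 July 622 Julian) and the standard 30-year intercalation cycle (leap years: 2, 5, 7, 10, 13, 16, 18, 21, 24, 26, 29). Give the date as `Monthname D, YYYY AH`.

The source date corresponds to 3 December 1699 in the Gregorian calendar (JDN 2341944).
That day falls on 10 Jumada al-Thani 1111 AH in the tabular Islamic calendar.

Jumada al-Thani 10, 1111 AH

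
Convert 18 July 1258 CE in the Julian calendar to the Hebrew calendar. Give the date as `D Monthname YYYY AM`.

Both dates share Julian Day Number 2180741; in the Hebrew calendar that is 16 Av 5018 AM.

16 Av 5018 AM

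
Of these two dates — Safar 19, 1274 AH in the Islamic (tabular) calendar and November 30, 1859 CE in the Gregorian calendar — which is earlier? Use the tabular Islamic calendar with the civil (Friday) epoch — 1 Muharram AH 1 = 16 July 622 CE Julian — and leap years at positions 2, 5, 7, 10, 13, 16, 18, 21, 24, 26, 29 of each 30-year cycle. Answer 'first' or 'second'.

Converting both to JDN: 2399597 vs 2400379; the smaller is the first.

first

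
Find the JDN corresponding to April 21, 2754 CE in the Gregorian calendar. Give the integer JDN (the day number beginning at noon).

2727048

JDN 2451545 is 1 January 2000 CE (Gregorian); the target day is +275503 days from there, so JDN = 2727048.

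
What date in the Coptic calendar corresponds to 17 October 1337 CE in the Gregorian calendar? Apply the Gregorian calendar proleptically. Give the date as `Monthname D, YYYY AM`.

Paopi 12, 1054 AM

Both dates share Julian Day Number 2209679; in the Coptic calendar that is 12 Paopi 1054 AM.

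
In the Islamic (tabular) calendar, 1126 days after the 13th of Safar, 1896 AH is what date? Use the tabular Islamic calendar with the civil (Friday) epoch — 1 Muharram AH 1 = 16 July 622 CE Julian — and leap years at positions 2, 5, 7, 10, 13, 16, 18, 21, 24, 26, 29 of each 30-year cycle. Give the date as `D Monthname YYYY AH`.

JDN of the 13th of Safar, 1896 AH = 2620007.
2620007 + 1126 = 2621133.
JDN 2621133 in the tabular Islamic calendar is 17 Rabi' al-Thani 1899 AH.

17 Rabi' al-Thani 1899 AH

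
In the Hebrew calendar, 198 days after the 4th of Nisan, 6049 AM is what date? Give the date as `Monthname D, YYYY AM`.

The starting date is JDN 2557185; 2557185 + 198 = 2557383.
JDN 2557383 corresponds to Tishrei 25, 6050 AM.

Tishrei 25, 6050 AM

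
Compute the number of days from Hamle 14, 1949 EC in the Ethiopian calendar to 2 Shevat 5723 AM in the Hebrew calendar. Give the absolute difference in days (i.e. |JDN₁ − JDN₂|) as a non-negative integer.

First date → JDN 2436041; second date → JDN 2438057.
The interval is |2436041 − 2438057| = 2016 days.

2016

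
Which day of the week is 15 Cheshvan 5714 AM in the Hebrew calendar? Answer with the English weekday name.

Saturday

In the Gregorian calendar this is 24 October 1953 (JDN 2434675).
JDN 2434675 mod 7 = 5, and JDN 0 was a Monday, so this is a Saturday.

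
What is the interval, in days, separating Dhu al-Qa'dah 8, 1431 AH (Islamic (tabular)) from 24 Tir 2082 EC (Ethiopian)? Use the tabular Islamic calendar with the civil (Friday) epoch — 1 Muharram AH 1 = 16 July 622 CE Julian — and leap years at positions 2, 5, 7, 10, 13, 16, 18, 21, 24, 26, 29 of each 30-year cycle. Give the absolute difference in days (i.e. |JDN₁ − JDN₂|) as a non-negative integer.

28963

First date → JDN 2455486; second date → JDN 2484449.
The interval is |2455486 − 2484449| = 28963 days.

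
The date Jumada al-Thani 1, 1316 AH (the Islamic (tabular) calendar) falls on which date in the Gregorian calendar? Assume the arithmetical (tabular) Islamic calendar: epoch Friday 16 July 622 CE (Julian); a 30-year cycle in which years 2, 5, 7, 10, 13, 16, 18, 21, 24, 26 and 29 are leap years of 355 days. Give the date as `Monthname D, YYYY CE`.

Both dates share Julian Day Number 2414580; in the Gregorian calendar that is 17 October 1898 CE.

October 17, 1898 CE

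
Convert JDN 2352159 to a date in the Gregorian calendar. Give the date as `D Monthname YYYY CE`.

22 November 1727 CE

JDN 2451545 is 1 Jan 2000; 2352159 is −99386 days from there.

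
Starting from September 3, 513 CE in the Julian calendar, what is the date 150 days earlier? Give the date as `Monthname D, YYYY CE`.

April 6, 513 CE

The starting date is JDN 1908677; 1908677 − 150 = 1908527.
JDN 1908527 corresponds to April 6, 513 CE.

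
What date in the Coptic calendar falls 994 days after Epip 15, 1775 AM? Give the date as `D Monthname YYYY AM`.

JDN of Epip 15, 1775 AM = 2473297.
2473297 + 994 = 2474291.
JDN 2474291 in the Coptic calendar is 3 Parmouti 1778 AM.

3 Parmouti 1778 AM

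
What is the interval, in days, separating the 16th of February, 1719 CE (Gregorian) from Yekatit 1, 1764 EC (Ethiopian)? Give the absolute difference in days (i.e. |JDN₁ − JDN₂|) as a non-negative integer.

JDN of the first date = 2348958.
JDN of the second date = 2368307.
|2368307 − 2348958| = 19349.

19349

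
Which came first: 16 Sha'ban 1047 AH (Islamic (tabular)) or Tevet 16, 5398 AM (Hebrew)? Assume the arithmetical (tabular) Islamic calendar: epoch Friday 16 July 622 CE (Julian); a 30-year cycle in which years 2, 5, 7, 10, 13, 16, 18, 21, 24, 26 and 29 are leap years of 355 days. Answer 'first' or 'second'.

Converting both to JDN: 2319330 vs 2319329; the smaller is the second.

second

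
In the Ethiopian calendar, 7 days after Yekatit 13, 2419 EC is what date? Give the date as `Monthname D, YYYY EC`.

The starting date is JDN 2607557; 2607557 + 7 = 2607564.
JDN 2607564 corresponds to Yekatit 20, 2419 EC.

Yekatit 20, 2419 EC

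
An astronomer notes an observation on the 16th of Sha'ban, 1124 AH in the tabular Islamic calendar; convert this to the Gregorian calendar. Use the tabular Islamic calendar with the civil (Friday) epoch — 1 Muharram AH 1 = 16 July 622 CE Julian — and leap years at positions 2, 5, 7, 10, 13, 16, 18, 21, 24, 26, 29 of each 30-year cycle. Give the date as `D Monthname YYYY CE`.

18 September 1712 CE

Both dates share Julian Day Number 2346616; in the Gregorian calendar that is 18 September 1712 CE.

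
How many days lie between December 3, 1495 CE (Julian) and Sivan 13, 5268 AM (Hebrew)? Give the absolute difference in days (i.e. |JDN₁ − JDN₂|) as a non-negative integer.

First date → JDN 2267443; second date → JDN 2271987.
The interval is |2267443 − 2271987| = 4544 days.

4544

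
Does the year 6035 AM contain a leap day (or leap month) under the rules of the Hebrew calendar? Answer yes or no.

no

Hebrew year 6035 is year 12 of its 19-year Metonic cycle; leap years are at positions 3, 6, 8, 11, 14, 17, 19, so it is a common year (12 months).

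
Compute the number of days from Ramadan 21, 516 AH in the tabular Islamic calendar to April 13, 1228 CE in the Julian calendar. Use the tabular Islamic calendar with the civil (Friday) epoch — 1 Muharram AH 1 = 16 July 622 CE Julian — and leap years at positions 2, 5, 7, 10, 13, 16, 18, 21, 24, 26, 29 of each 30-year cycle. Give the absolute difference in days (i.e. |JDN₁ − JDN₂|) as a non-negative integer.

First date → JDN 2131195; second date → JDN 2169688.
The interval is |2131195 − 2169688| = 38493 days.

38493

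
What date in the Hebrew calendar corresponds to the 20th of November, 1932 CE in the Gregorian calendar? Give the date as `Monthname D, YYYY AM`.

Both dates share Julian Day Number 2427032; in the Hebrew calendar that is 21 Cheshvan 5693 AM.

Cheshvan 21, 5693 AM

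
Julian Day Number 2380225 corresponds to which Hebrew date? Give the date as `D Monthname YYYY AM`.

20 Tishrei 5565 AM

The Gregorian equivalent of JDN 2380225 is 25 September 1804.
In the Hebrew calendar that day is 20 Tishrei 5565 AM.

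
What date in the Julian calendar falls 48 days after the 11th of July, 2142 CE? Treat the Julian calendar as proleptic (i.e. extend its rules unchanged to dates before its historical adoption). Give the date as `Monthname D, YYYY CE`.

August 28, 2142 CE

The starting date is JDN 2503615; 2503615 + 48 = 2503663.
JDN 2503663 corresponds to August 28, 2142 CE.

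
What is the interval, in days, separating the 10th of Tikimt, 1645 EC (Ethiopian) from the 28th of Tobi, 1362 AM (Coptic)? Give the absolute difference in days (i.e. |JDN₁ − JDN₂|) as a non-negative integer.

2449

First date → JDN 2324731; second date → JDN 2322282.
The interval is |2324731 − 2322282| = 2449 days.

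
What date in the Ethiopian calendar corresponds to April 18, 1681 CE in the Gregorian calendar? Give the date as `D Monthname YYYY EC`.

13 Miyazya 1673 EC

Both dates share Julian Day Number 2335141; in the Ethiopian calendar that is 13 Miyazya 1673 EC.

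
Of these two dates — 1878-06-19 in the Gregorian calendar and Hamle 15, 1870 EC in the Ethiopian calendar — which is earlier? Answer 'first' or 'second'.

first

First date → JDN 2407155; second date → JDN 2407187.
JDN 2407155 < JDN 2407187, so the first date is earlier.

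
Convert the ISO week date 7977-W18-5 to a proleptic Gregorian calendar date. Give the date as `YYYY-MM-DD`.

7977-05-06

ISO week 1 of 7977 is the week containing the first Thursday of 7977.
Week 18, day 5 (Friday) lands on 7977-05-06.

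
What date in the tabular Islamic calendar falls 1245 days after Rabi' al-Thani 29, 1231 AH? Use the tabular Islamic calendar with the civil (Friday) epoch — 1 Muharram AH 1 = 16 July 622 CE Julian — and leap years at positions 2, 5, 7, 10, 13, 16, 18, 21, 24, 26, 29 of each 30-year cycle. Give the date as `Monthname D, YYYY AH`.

Dhu al-Qa'dah 5, 1234 AH

The starting date is JDN 2384428; 2384428 + 1245 = 2385673.
JDN 2385673 corresponds to Dhu al-Qa'dah 5, 1234 AH.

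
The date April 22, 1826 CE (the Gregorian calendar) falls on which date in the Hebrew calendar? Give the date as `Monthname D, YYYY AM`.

Both dates share Julian Day Number 2388104; in the Hebrew calendar that is 15 Nisan 5586 AM.

Nisan 15, 5586 AM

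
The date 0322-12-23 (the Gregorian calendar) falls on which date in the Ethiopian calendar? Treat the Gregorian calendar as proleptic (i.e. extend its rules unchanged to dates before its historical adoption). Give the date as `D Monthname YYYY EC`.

26 Tahsas 315 EC

Both dates share Julian Day Number 1839024; in the Ethiopian calendar that is 26 Tahsas 315 EC.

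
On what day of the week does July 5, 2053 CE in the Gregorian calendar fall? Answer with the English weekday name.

Saturday

2471089 ≡ 5 (mod 7); counting from Monday = 0 gives Saturday.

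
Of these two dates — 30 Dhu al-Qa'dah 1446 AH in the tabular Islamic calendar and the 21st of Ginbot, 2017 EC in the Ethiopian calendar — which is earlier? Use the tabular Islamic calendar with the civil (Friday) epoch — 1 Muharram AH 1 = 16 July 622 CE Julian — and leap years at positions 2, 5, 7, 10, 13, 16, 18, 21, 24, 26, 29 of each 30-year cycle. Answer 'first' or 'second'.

First date → JDN 2460824; second date → JDN 2460825.
JDN 2460824 < JDN 2460825, so the first date is earlier.

first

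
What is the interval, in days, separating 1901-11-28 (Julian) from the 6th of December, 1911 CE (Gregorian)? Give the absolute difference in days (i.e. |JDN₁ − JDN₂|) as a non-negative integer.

3647

First date → JDN 2415730; second date → JDN 2419377.
The interval is |2415730 − 2419377| = 3647 days.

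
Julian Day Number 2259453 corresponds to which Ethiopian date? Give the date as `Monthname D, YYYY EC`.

Tir 22, 1466 EC

The proleptic Gregorian equivalent of JDN 2259453 is 26 January 1474.
In the Ethiopian calendar that day is Tir 22, 1466 EC.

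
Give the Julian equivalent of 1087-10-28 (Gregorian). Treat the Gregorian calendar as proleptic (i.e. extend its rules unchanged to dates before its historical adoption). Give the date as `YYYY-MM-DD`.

For dates in this range the Gregorian date is 6 days ahead of the Julian.
28 October 1087 Gregorian − 6 days → 22 October 1087 Julian.

1087-10-22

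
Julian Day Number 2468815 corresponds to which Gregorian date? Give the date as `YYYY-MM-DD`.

JDN 2451545 is 1 Jan 2000; 2468815 is +17270 days from there.

2047-04-14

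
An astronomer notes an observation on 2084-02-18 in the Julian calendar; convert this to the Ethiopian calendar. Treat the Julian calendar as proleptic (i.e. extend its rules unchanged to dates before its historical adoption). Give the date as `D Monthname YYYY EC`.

Both dates share Julian Day Number 2482287; in the Ethiopian calendar that is 23 Yekatit 2076 EC.

23 Yekatit 2076 EC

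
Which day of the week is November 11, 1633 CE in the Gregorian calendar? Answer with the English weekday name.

Since JDN mod 7 = 4 (0 = Monday), the day is Friday.

Friday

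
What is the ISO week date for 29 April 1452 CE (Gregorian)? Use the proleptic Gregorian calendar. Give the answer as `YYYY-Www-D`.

1452-W18-4

The weekday is Thursday (ISO weekday 4).
That Thursday belongs to ISO week 18 of ISO year 1452.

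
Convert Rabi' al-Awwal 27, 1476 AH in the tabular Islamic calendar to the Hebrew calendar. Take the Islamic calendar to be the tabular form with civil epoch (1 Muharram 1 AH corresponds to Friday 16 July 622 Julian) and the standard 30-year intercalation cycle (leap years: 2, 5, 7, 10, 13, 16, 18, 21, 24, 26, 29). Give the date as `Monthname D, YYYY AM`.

Both dates share Julian Day Number 2471216; in the Hebrew calendar that is 28 Cheshvan 5814 AM.

Cheshvan 28, 5814 AM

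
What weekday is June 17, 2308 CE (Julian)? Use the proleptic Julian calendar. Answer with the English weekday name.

Friday

Equivalently 3 July 2308 Gregorian, JDN 2564223.
JDN 2564223 mod 7 = 4, and JDN 0 was a Monday, so this is a Friday.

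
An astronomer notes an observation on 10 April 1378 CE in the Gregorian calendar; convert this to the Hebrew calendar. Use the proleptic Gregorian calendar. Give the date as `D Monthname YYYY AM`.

4 Nisan 5138 AM

Both dates share Julian Day Number 2224464; in the Hebrew calendar that is 4 Nisan 5138 AM.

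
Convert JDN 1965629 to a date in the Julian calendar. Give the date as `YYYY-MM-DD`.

0669-08-07

JDN 1965629 is 10 August 669 in the proleptic Gregorian calendar.
In the Julian calendar that day is 0669-08-07.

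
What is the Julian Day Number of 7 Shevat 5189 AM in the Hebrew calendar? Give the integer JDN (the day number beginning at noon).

Equivalently 21 January 1429 (proleptic Gregorian).
JDN 2299161 is 15 October 1582 CE (Gregorian); the target day is −56149 days from there, so JDN = 2243012.

2243012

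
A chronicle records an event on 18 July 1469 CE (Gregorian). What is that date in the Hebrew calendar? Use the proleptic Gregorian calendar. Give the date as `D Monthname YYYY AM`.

Julian Day Number of the source date = 2257800.
Converting JDN 2257800 to the Hebrew calendar gives 29 Tammuz 5229 AM.

29 Tammuz 5229 AM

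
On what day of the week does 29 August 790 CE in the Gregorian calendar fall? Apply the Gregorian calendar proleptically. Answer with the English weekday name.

Wednesday

2009842 ≡ 2 (mod 7); counting from Monday = 0 gives Wednesday.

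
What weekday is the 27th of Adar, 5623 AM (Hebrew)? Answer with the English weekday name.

This is JDN 2401583 (18 March 1863 Gregorian).
2401583 ≡ 2 (mod 7); counting from Monday = 0 gives Wednesday.

Wednesday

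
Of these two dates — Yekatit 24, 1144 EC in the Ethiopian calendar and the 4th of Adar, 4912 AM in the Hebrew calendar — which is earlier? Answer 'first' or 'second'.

second

The two dates have Julian Day Numbers 2141875 and 2141867 respectively.
Since 2141867 < 2141875, the second date comes first.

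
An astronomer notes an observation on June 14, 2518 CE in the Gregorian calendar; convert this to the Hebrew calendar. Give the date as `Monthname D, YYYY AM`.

Both dates share Julian Day Number 2640905; in the Hebrew calendar that is 5 Sivan 6278 AM.

Sivan 5, 6278 AM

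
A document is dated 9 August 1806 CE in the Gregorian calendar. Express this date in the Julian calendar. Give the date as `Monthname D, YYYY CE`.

For dates in this range the Gregorian date is 12 days ahead of the Julian.
9 August 1806 Gregorian − 12 days → 28 July 1806 Julian.

July 28, 1806 CE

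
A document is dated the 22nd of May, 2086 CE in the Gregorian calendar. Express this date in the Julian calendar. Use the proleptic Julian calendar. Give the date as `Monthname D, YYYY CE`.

May 9, 2086 CE

For dates in this range the Gregorian date is 13 days ahead of the Julian.
22 May 2086 Gregorian − 13 days → 9 May 2086 Julian.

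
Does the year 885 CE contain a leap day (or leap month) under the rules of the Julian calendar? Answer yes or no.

no

885 mod 4 = 1, so it is a common year in the Julian calendar.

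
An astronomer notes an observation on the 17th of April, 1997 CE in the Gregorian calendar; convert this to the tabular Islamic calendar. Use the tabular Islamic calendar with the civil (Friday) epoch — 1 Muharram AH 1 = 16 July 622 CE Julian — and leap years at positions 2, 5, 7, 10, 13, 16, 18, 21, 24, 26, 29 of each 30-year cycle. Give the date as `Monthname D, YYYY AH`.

Both dates share Julian Day Number 2450556; in the tabular Islamic calendar that is 9 Dhu al-Hijjah 1417 AH.

Dhu al-Hijjah 9, 1417 AH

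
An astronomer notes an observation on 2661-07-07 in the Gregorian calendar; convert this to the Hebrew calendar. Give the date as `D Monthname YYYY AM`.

18 Tammuz 6421 AM

Julian Day Number of the source date = 2693158.
Converting JDN 2693158 to the Hebrew calendar gives 18 Tammuz 6421 AM.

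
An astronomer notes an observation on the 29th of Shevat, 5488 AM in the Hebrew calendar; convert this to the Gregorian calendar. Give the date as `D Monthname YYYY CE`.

Julian Day Number of the source date = 2352238.
Converting JDN 2352238 to the Gregorian calendar gives 9 February 1728 CE.

9 February 1728 CE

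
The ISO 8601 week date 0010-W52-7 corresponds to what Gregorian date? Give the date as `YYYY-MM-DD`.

ISO week 1 of 10 is the week containing the first Thursday of 10.
Week 52, day 7 (Sunday) lands on 0011-01-02.

0011-01-02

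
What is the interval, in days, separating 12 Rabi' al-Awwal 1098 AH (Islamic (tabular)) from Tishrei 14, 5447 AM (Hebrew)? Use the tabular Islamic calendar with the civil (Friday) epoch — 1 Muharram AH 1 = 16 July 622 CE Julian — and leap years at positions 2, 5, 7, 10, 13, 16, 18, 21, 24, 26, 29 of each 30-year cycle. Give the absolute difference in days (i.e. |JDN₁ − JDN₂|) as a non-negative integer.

116

First date → JDN 2337250; second date → JDN 2337134.
The interval is |2337250 − 2337134| = 116 days.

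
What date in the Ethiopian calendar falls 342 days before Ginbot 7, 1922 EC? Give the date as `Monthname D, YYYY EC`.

JDN of Ginbot 7, 1922 EC = 2426112.
2426112 − 342 = 2425770.
JDN 2425770 in the Ethiopian calendar is Ginbot 30, 1921 EC.

Ginbot 30, 1921 EC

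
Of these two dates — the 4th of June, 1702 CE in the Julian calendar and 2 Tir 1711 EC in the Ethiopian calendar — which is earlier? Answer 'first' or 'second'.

first

The two dates have Julian Day Numbers 2342868 and 2348919 respectively.
Since 2342868 < 2348919, the first date comes first.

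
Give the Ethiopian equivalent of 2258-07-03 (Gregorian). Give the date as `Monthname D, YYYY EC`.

Sene 24, 2250 EC

Julian Day Number of the source date = 2545961.
Converting JDN 2545961 to the Ethiopian calendar gives 24 Sene 2250 EC.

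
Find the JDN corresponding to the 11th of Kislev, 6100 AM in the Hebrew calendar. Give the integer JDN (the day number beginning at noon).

Equivalently 13 December 2339 (Gregorian).
JDN 2451545 is 1 January 2000 CE (Gregorian); the target day is +124163 days from there, so JDN = 2575708.

2575708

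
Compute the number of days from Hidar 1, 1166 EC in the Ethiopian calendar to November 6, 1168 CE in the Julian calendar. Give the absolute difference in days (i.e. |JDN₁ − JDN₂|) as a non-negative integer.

1817

JDN of the first date = 2149797.
JDN of the second date = 2147980.
|2147980 − 2149797| = 1817.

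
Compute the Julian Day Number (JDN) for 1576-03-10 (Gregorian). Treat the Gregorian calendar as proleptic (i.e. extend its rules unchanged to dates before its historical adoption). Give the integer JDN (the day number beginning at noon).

2296751

JDN 2299161 is 15 October 1582 CE (Gregorian); the target day is −2410 days from there, so JDN = 2296751.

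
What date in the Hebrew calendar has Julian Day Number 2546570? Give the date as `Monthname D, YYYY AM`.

Adar 20, 6020 AM

The Gregorian equivalent of JDN 2546570 is 3 March 2260.
In the Hebrew calendar that day is Adar 20, 6020 AM.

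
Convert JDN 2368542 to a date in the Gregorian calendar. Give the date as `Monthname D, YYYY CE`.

Counting from JDN 2299161 = 15 Oct 1582 gives an offset of 69381 days.

September 29, 1772 CE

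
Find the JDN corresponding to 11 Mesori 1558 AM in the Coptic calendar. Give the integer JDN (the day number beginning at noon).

2394064

In the Gregorian calendar the same day is 16 August 1842.
JDN 2400001 is 17 November 1858 CE (Gregorian), MJD 0; the target day is −5937 days from there, so JDN = 2394064.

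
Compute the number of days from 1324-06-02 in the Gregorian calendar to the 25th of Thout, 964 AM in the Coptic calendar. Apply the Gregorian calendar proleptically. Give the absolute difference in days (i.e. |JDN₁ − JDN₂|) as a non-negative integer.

28004

First date → JDN 2204794; second date → JDN 2176790.
The interval is |2204794 − 2176790| = 28004 days.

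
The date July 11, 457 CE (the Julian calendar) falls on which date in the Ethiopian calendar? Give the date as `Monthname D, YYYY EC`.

Hamle 17, 449 EC

Julian Day Number of the source date = 1888169.
Converting JDN 1888169 to the Ethiopian calendar gives 17 Hamle 449 EC.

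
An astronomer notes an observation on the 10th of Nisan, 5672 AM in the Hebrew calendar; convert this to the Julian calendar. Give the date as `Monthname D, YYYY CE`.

Julian Day Number of the source date = 2419490.
Converting JDN 2419490 to the Julian calendar gives 15 March 1912 CE.

March 15, 1912 CE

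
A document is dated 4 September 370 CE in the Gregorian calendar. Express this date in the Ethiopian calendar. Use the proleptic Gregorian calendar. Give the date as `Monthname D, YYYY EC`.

Meskerem 6, 363 EC

Julian Day Number of the source date = 1856446.
Converting JDN 1856446 to the Ethiopian calendar gives 6 Meskerem 363 EC.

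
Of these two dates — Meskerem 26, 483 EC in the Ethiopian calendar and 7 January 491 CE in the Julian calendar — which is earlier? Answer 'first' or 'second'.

first

The two dates have Julian Day Numbers 1900296 and 1900402 respectively.
Since 1900296 < 1900402, the first date comes first.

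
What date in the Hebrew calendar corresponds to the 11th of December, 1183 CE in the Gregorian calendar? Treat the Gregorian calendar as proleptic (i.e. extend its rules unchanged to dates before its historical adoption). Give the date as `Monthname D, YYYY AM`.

Kislev 17, 4944 AM

Both dates share Julian Day Number 2153486; in the Hebrew calendar that is 17 Kislev 4944 AM.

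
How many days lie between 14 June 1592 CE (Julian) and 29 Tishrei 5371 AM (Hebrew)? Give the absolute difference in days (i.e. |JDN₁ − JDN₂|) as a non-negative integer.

First date → JDN 2302701; second date → JDN 2309389.
The interval is |2302701 − 2309389| = 6688 days.

6688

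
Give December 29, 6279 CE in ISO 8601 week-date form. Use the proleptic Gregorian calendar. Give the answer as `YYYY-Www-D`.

The weekday is Monday (ISO weekday 1).
That Monday belongs to ISO week 1 of ISO year 6280.

6280-W01-1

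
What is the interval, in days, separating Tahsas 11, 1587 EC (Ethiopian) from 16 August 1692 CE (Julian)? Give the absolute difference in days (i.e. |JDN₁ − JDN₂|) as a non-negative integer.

First date → JDN 2303607; second date → JDN 2339289.
The interval is |2303607 − 2339289| = 35682 days.

35682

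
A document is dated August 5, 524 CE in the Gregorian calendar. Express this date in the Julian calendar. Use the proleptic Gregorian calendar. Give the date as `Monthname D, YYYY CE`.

At this point the Julian calendar is 2 days behind the Gregorian.
5 August 524 Gregorian − 2 days → 3 August 524 Julian.

August 3, 524 CE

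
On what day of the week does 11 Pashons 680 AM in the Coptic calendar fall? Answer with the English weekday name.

This is JDN 2073285 (11 May 964 Gregorian).
Since JDN mod 7 = 4 (0 = Monday), the day is Friday.

Friday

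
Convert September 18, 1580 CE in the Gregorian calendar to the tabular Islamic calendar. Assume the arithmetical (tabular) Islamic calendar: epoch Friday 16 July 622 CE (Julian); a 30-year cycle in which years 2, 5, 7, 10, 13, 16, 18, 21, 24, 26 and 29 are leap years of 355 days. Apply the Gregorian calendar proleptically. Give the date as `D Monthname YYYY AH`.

Both dates share Julian Day Number 2298404; in the tabular Islamic calendar that is 28 Rajab 988 AH.

28 Rajab 988 AH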